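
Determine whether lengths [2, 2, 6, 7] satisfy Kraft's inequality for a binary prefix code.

Kraft inequality: Σ 2^(-l_i) ≤ 1 for prefix-free code
Calculating: 2^(-2) + 2^(-2) + 2^(-6) + 2^(-7)
= 0.25 + 0.25 + 0.015625 + 0.0078125
= 0.5234
Since 0.5234 ≤ 1, prefix-free code exists


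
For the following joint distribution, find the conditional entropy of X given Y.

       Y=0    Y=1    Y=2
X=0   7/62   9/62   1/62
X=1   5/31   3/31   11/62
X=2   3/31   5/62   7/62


H(X|Y) = Σ_y p(y) H(X|Y=y)
  p(Y=0) = 23/62, H(X|Y=0) = 1.5505
  p(Y=1) = 10/31, H(X|Y=1) = 1.5395
  p(Y=2) = 19/62, H(X|Y=2) = 1.2108
H(X|Y) = 0.3710×1.5505 + 0.3226×1.5395 + 0.3065×1.2108 = 1.4428 bits


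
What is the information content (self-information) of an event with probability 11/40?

Information content I(x) = -log₂(p(x))
I = -log₂(11/40) = -log₂(0.2750)
I = 1.8625 bits


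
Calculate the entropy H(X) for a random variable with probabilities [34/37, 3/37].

H(X) = -Σ p(x) log₂ p(x)
  -34/37 × log₂(34/37) = 0.1121
  -3/37 × log₂(3/37) = 0.2939
H(X) = 0.4060 bits


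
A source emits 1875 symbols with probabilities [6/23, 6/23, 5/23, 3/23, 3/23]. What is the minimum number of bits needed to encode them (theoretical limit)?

Entropy H = 2.2567 bits/symbol
Minimum bits = H × n = 2.2567 × 1875
= 4231.22 bits


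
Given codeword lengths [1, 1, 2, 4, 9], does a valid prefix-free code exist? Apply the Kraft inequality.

Kraft inequality: Σ 2^(-l_i) ≤ 1 for prefix-free code
Calculating: 2^(-1) + 2^(-1) + 2^(-2) + 2^(-4) + 2^(-9)
= 0.5 + 0.5 + 0.25 + 0.0625 + 0.001953125
= 1.3145
Since 1.3145 > 1, prefix-free code does not exist


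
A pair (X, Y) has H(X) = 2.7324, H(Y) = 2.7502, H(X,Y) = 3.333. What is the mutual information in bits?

I(X;Y) = H(X) + H(Y) - H(X,Y)
I(X;Y) = 2.7324 + 2.7502 - 3.333 = 2.1496 bits


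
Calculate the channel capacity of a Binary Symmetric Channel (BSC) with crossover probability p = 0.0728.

For BSC with error probability p:
C = 1 - H(p) where H(p) is binary entropy
H(0.0728) = -0.0728 × log₂(0.0728) - 0.9272 × log₂(0.9272)
H(p) = 0.3763
C = 1 - 0.3763 = 0.6237 bits/use


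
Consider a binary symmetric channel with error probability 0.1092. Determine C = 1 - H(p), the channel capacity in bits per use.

For BSC with error probability p:
C = 1 - H(p) where H(p) is binary entropy
H(0.1092) = -0.1092 × log₂(0.1092) - 0.8908 × log₂(0.8908)
H(p) = 0.4975
C = 1 - 0.4975 = 0.5025 bits/use


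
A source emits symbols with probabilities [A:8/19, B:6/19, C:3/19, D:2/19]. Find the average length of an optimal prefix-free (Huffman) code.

Huffman tree construction:
Combine smallest probabilities repeatedly
Resulting codes:
  A: 0 (length 1)
  B: 11 (length 2)
  C: 101 (length 3)
  D: 100 (length 3)
Average length = Σ p(s) × length(s) = 1.8421 bits


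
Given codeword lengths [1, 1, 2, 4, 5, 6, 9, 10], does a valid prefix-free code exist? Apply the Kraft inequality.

Kraft inequality: Σ 2^(-l_i) ≤ 1 for prefix-free code
Calculating: 2^(-1) + 2^(-1) + 2^(-2) + 2^(-4) + 2^(-5) + 2^(-6) + 2^(-9) + 2^(-10)
= 0.5 + 0.5 + 0.25 + 0.0625 + 0.03125 + 0.015625 + 0.001953125 + 0.0009765625
= 1.3623
Since 1.3623 > 1, prefix-free code does not exist


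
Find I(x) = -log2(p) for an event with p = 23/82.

Information content I(x) = -log₂(p(x))
I = -log₂(23/82) = -log₂(0.2805)
I = 1.8340 bits


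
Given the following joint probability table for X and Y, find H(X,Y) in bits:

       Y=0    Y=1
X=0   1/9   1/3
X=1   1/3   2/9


H(X,Y) = -Σ p(x,y) log₂ p(x,y)
  p(0,0)=1/9: -0.1111 × log₂(0.1111) = 0.3522
  p(0,1)=1/3: -0.3333 × log₂(0.3333) = 0.5283
  p(1,0)=1/3: -0.3333 × log₂(0.3333) = 0.5283
  p(1,1)=2/9: -0.2222 × log₂(0.2222) = 0.4822
H(X,Y) = 1.8911 bits


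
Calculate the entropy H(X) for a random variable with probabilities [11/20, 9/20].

H(X) = -Σ p(x) log₂ p(x)
  -11/20 × log₂(11/20) = 0.4744
  -9/20 × log₂(9/20) = 0.5184
H(X) = 0.9928 bits


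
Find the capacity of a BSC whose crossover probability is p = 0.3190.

For BSC with error probability p:
C = 1 - H(p) where H(p) is binary entropy
H(0.3190) = -0.3190 × log₂(0.3190) - 0.6810 × log₂(0.6810)
H(p) = 0.9033
C = 1 - 0.9033 = 0.0967 bits/use


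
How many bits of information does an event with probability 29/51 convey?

Information content I(x) = -log₂(p(x))
I = -log₂(29/51) = -log₂(0.5686)
I = 0.8144 bits


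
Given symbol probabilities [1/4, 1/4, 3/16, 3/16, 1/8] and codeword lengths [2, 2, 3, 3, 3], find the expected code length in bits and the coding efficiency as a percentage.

Average length L = Σ p_i × l_i = 2.5000 bits
Entropy H = 2.2806 bits
Efficiency η = H/L × 100% = 91.23%


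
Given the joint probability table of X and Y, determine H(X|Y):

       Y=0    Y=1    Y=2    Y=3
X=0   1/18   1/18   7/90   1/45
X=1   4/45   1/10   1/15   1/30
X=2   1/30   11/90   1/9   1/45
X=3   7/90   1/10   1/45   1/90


H(X|Y) = Σ_y p(y) H(X|Y=y)
  p(Y=0) = 23/90, H(X|Y=0) = 1.9142
  p(Y=1) = 17/45, H(X|Y=1) = 1.9486
  p(Y=2) = 5/18, H(X|Y=2) = 1.8286
  p(Y=3) = 4/45, H(X|Y=3) = 1.9056
H(X|Y) = 0.2556×1.9142 + 0.3778×1.9486 + 0.2778×1.8286 + 0.0889×1.9056 = 1.9027 bits


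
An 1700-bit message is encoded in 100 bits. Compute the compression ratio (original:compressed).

Compression ratio = Original / Compressed
= 1700 / 100 = 17.00:1


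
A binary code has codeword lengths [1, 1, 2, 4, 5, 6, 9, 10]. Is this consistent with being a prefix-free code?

Kraft inequality: Σ 2^(-l_i) ≤ 1 for prefix-free code
Calculating: 2^(-1) + 2^(-1) + 2^(-2) + 2^(-4) + 2^(-5) + 2^(-6) + 2^(-9) + 2^(-10)
= 0.5 + 0.5 + 0.25 + 0.0625 + 0.03125 + 0.015625 + 0.001953125 + 0.0009765625
= 1.3623
Since 1.3623 > 1, prefix-free code does not exist


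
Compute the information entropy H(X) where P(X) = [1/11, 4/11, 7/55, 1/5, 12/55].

H(X) = -Σ p(x) log₂ p(x)
  -1/11 × log₂(1/11) = 0.3145
  -4/11 × log₂(4/11) = 0.5307
  -7/55 × log₂(7/55) = 0.3785
  -1/5 × log₂(1/5) = 0.4644
  -12/55 × log₂(12/55) = 0.4792
H(X) = 2.1673 bits


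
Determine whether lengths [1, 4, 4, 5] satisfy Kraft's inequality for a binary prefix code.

Kraft inequality: Σ 2^(-l_i) ≤ 1 for prefix-free code
Calculating: 2^(-1) + 2^(-4) + 2^(-4) + 2^(-5)
= 0.5 + 0.0625 + 0.0625 + 0.03125
= 0.6562
Since 0.6562 ≤ 1, prefix-free code exists


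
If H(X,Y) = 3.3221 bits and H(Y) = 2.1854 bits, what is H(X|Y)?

Chain rule: H(X,Y) = H(X|Y) + H(Y)
H(X|Y) = H(X,Y) - H(Y) = 3.3221 - 2.1854 = 1.1367 bits


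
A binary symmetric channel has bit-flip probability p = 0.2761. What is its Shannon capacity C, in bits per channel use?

For BSC with error probability p:
C = 1 - H(p) where H(p) is binary entropy
H(0.2761) = -0.2761 × log₂(0.2761) - 0.7239 × log₂(0.7239)
H(p) = 0.8501
C = 1 - 0.8501 = 0.1499 bits/use


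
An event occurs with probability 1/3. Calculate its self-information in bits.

Information content I(x) = -log₂(p(x))
I = -log₂(1/3) = -log₂(0.3333)
I = 1.5850 bits


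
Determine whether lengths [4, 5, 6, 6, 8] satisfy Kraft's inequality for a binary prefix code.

Kraft inequality: Σ 2^(-l_i) ≤ 1 for prefix-free code
Calculating: 2^(-4) + 2^(-5) + 2^(-6) + 2^(-6) + 2^(-8)
= 0.0625 + 0.03125 + 0.015625 + 0.015625 + 0.00390625
= 0.1289
Since 0.1289 ≤ 1, prefix-free code exists


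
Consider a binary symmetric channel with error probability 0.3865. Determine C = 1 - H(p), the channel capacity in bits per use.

For BSC with error probability p:
C = 1 - H(p) where H(p) is binary entropy
H(0.3865) = -0.3865 × log₂(0.3865) - 0.6135 × log₂(0.6135)
H(p) = 0.9625
C = 1 - 0.9625 = 0.0375 bits/use


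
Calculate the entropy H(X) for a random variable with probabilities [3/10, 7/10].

H(X) = -Σ p(x) log₂ p(x)
  -3/10 × log₂(3/10) = 0.5211
  -7/10 × log₂(7/10) = 0.3602
H(X) = 0.8813 bits


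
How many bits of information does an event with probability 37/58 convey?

Information content I(x) = -log₂(p(x))
I = -log₂(37/58) = -log₂(0.6379)
I = 0.6485 bits


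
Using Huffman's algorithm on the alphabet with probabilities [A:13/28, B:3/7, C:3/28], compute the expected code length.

Huffman tree construction:
Combine smallest probabilities repeatedly
Resulting codes:
  A: 0 (length 1)
  B: 11 (length 2)
  C: 10 (length 2)
Average length = Σ p(s) × length(s) = 1.5357 bits


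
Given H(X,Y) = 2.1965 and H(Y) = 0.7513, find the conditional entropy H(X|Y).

Chain rule: H(X,Y) = H(X|Y) + H(Y)
H(X|Y) = H(X,Y) - H(Y) = 2.1965 - 0.7513 = 1.4452 bits


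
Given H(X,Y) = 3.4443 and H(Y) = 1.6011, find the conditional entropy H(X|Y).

Chain rule: H(X,Y) = H(X|Y) + H(Y)
H(X|Y) = H(X,Y) - H(Y) = 3.4443 - 1.6011 = 1.8432 bits


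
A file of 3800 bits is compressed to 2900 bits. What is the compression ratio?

Compression ratio = Original / Compressed
= 3800 / 2900 = 1.31:1


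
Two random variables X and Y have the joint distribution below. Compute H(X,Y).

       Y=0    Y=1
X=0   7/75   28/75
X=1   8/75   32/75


H(X,Y) = -Σ p(x,y) log₂ p(x,y)
  p(0,0)=7/75: -0.0933 × log₂(0.0933) = 0.3193
  p(0,1)=28/75: -0.3733 × log₂(0.3733) = 0.5307
  p(1,0)=8/75: -0.1067 × log₂(0.1067) = 0.3444
  p(1,1)=32/75: -0.4267 × log₂(0.4267) = 0.5243
H(X,Y) = 1.7187 bits


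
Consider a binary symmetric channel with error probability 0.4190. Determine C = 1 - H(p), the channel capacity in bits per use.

For BSC with error probability p:
C = 1 - H(p) where H(p) is binary entropy
H(0.4190) = -0.4190 × log₂(0.4190) - 0.5810 × log₂(0.5810)
H(p) = 0.9810
C = 1 - 0.9810 = 0.0190 bits/use


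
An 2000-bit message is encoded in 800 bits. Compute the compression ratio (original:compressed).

Compression ratio = Original / Compressed
= 2000 / 800 = 2.50:1


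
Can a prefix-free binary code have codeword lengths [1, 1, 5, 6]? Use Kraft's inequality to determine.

Kraft inequality: Σ 2^(-l_i) ≤ 1 for prefix-free code
Calculating: 2^(-1) + 2^(-1) + 2^(-5) + 2^(-6)
= 0.5 + 0.5 + 0.03125 + 0.015625
= 1.0469
Since 1.0469 > 1, prefix-free code does not exist


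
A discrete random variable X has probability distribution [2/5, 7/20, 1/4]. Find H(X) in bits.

H(X) = -Σ p(x) log₂ p(x)
  -2/5 × log₂(2/5) = 0.5288
  -7/20 × log₂(7/20) = 0.5301
  -1/4 × log₂(1/4) = 0.5000
H(X) = 1.5589 bits


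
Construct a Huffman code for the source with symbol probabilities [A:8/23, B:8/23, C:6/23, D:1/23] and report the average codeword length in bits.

Huffman tree construction:
Combine smallest probabilities repeatedly
Resulting codes:
  A: 11 (length 2)
  B: 0 (length 1)
  C: 101 (length 3)
  D: 100 (length 3)
Average length = Σ p(s) × length(s) = 1.9565 bits


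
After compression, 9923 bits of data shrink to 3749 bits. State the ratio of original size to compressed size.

Compression ratio = Original / Compressed
= 9923 / 3749 = 2.65:1


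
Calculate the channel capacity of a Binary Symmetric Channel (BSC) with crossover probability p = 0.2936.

For BSC with error probability p:
C = 1 - H(p) where H(p) is binary entropy
H(0.2936) = -0.2936 × log₂(0.2936) - 0.7064 × log₂(0.7064)
H(p) = 0.8733
C = 1 - 0.8733 = 0.1267 bits/use


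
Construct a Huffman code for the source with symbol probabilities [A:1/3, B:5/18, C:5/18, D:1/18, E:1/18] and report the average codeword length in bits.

Huffman tree construction:
Combine smallest probabilities repeatedly
Resulting codes:
  A: 11 (length 2)
  B: 01 (length 2)
  C: 10 (length 2)
  D: 000 (length 3)
  E: 001 (length 3)
Average length = Σ p(s) × length(s) = 2.1111 bits


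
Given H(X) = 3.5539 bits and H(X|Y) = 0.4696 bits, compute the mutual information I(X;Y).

I(X;Y) = H(X) - H(X|Y)
I(X;Y) = 3.5539 - 0.4696 = 3.0843 bits


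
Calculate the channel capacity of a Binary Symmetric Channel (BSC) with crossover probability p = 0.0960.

For BSC with error probability p:
C = 1 - H(p) where H(p) is binary entropy
H(0.0960) = -0.0960 × log₂(0.0960) - 0.9040 × log₂(0.9040)
H(p) = 0.4562
C = 1 - 0.4562 = 0.5438 bits/use


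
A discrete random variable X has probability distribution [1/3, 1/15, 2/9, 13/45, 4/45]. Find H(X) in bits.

H(X) = -Σ p(x) log₂ p(x)
  -1/3 × log₂(1/3) = 0.5283
  -1/15 × log₂(1/15) = 0.2605
  -2/9 × log₂(2/9) = 0.4822
  -13/45 × log₂(13/45) = 0.5175
  -4/45 × log₂(4/45) = 0.3104
H(X) = 2.0989 bits


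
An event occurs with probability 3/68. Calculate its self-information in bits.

Information content I(x) = -log₂(p(x))
I = -log₂(3/68) = -log₂(0.0441)
I = 4.5025 bits


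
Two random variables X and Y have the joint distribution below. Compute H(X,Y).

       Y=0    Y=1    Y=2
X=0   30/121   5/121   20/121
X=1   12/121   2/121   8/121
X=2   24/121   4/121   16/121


H(X,Y) = -Σ p(x,y) log₂ p(x,y)
  p(0,0)=30/121: -0.2479 × log₂(0.2479) = 0.4988
  p(0,1)=5/121: -0.0413 × log₂(0.0413) = 0.1900
  p(0,2)=20/121: -0.1653 × log₂(0.1653) = 0.4292
  p(1,0)=12/121: -0.0992 × log₂(0.0992) = 0.3306
  p(1,1)=2/121: -0.0165 × log₂(0.0165) = 0.0978
  p(1,2)=8/121: -0.0661 × log₂(0.0661) = 0.2591
  p(2,0)=24/121: -0.1983 × log₂(0.1983) = 0.4629
  p(2,1)=4/121: -0.0331 × log₂(0.0331) = 0.1626
  p(2,2)=16/121: -0.1322 × log₂(0.1322) = 0.3860
H(X,Y) = 2.8171 bits


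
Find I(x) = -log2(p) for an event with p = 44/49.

Information content I(x) = -log₂(p(x))
I = -log₂(44/49) = -log₂(0.8980)
I = 0.1553 bits


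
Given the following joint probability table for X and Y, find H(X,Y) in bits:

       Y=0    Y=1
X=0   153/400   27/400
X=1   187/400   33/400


H(X,Y) = -Σ p(x,y) log₂ p(x,y)
  p(0,0)=153/400: -0.3825 × log₂(0.3825) = 0.5303
  p(0,1)=27/400: -0.0675 × log₂(0.0675) = 0.2625
  p(1,0)=187/400: -0.4675 × log₂(0.4675) = 0.5128
  p(1,1)=33/400: -0.0825 × log₂(0.0825) = 0.2970
H(X,Y) = 1.6026 bits


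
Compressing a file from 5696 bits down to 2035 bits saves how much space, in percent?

Space savings = (1 - Compressed/Original) × 100%
= (1 - 2035/5696) × 100%
= 64.27%


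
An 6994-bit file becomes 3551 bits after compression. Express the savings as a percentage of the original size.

Space savings = (1 - Compressed/Original) × 100%
= (1 - 3551/6994) × 100%
= 49.23%


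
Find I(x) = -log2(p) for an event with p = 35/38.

Information content I(x) = -log₂(p(x))
I = -log₂(35/38) = -log₂(0.9211)
I = 0.1186 bits


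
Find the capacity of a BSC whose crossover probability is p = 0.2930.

For BSC with error probability p:
C = 1 - H(p) where H(p) is binary entropy
H(0.2930) = -0.2930 × log₂(0.2930) - 0.7070 × log₂(0.7070)
H(p) = 0.8726
C = 1 - 0.8726 = 0.1274 bits/use


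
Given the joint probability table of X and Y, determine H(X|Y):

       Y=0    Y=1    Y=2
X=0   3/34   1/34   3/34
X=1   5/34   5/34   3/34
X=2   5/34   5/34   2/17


H(X|Y) = Σ_y p(y) H(X|Y=y)
  p(Y=0) = 13/34, H(X|Y=0) = 1.5486
  p(Y=1) = 11/34, H(X|Y=1) = 1.3486
  p(Y=2) = 5/17, H(X|Y=2) = 1.5710
H(X|Y) = 0.3824×1.5486 + 0.3235×1.3486 + 0.2941×1.5710 = 1.4905 bits


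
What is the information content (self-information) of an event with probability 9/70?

Information content I(x) = -log₂(p(x))
I = -log₂(9/70) = -log₂(0.1286)
I = 2.9594 bits


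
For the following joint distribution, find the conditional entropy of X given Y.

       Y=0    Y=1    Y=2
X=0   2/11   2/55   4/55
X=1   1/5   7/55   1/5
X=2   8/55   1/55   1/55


H(X|Y) = Σ_y p(y) H(X|Y=y)
  p(Y=0) = 29/55, H(X|Y=0) = 1.5727
  p(Y=1) = 2/11, H(X|Y=1) = 1.1568
  p(Y=2) = 16/55, H(X|Y=2) = 1.1216
H(X|Y) = 0.5273×1.5727 + 0.1818×1.1568 + 0.2909×1.1216 = 1.3659 bits


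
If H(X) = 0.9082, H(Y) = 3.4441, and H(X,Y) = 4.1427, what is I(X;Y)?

I(X;Y) = H(X) + H(Y) - H(X,Y)
I(X;Y) = 0.9082 + 3.4441 - 4.1427 = 0.2096 bits


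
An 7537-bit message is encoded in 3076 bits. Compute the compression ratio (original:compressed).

Compression ratio = Original / Compressed
= 7537 / 3076 = 2.45:1


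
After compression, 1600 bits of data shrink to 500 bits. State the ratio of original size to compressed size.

Compression ratio = Original / Compressed
= 1600 / 500 = 3.20:1


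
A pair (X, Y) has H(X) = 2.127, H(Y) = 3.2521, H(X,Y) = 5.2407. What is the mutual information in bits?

I(X;Y) = H(X) + H(Y) - H(X,Y)
I(X;Y) = 2.127 + 3.2521 - 5.2407 = 0.1384 bits


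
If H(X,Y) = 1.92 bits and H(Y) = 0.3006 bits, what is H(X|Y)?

Chain rule: H(X,Y) = H(X|Y) + H(Y)
H(X|Y) = H(X,Y) - H(Y) = 1.92 - 0.3006 = 1.6194 bits


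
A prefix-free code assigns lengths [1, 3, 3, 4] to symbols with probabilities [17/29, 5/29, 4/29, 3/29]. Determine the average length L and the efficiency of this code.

Average length L = Σ p_i × l_i = 1.9310 bits
Entropy H = 1.6217 bits
Efficiency η = H/L × 100% = 83.98%


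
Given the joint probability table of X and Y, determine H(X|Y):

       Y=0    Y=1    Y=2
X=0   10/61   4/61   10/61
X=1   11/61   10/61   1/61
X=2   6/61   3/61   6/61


H(X|Y) = Σ_y p(y) H(X|Y=y)
  p(Y=0) = 27/61, H(X|Y=0) = 1.5407
  p(Y=1) = 17/61, H(X|Y=1) = 1.3831
  p(Y=2) = 17/61, H(X|Y=2) = 1.2210
H(X|Y) = 0.4426×1.5407 + 0.2787×1.3831 + 0.2787×1.2210 = 1.4077 bits


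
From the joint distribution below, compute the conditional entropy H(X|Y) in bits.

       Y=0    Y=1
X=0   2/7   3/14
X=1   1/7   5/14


H(X|Y) = Σ_y p(y) H(X|Y=y)
  p(Y=0) = 3/7, H(X|Y=0) = 0.9183
  p(Y=1) = 4/7, H(X|Y=1) = 0.9544
H(X|Y) = 0.4286×0.9183 + 0.5714×0.9544 = 0.9389 bits


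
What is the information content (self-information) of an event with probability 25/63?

Information content I(x) = -log₂(p(x))
I = -log₂(25/63) = -log₂(0.3968)
I = 1.3334 bits


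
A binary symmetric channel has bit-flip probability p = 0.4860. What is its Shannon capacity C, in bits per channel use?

For BSC with error probability p:
C = 1 - H(p) where H(p) is binary entropy
H(0.4860) = -0.4860 × log₂(0.4860) - 0.5140 × log₂(0.5140)
H(p) = 0.9994
C = 1 - 0.9994 = 0.0006 bits/use


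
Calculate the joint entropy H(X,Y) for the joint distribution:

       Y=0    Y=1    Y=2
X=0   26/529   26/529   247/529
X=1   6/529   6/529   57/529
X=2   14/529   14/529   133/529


H(X,Y) = -Σ p(x,y) log₂ p(x,y)
  p(0,0)=26/529: -0.0491 × log₂(0.0491) = 0.2136
  p(0,1)=26/529: -0.0491 × log₂(0.0491) = 0.2136
  p(0,2)=247/529: -0.4669 × log₂(0.4669) = 0.5130
  p(1,0)=6/529: -0.0113 × log₂(0.0113) = 0.0733
  p(1,1)=6/529: -0.0113 × log₂(0.0113) = 0.0733
  p(1,2)=57/529: -0.1078 × log₂(0.1078) = 0.3463
  p(2,0)=14/529: -0.0265 × log₂(0.0265) = 0.1387
  p(2,1)=14/529: -0.0265 × log₂(0.0265) = 0.1387
  p(2,2)=133/529: -0.2514 × log₂(0.2514) = 0.5008
H(X,Y) = 2.2114 bits


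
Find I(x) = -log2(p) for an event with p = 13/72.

Information content I(x) = -log₂(p(x))
I = -log₂(13/72) = -log₂(0.1806)
I = 2.4695 bits


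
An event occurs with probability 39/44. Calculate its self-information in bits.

Information content I(x) = -log₂(p(x))
I = -log₂(39/44) = -log₂(0.8864)
I = 0.1740 bits


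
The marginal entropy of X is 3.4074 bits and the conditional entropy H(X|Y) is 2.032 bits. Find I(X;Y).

I(X;Y) = H(X) - H(X|Y)
I(X;Y) = 3.4074 - 2.032 = 1.3754 bits


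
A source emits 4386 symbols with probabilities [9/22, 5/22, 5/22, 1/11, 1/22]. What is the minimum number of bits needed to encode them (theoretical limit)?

Entropy H = 2.0163 bits/symbol
Minimum bits = H × n = 2.0163 × 4386
= 8843.55 bits


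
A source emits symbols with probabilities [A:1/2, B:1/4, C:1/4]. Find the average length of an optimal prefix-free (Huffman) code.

Huffman tree construction:
Combine smallest probabilities repeatedly
Resulting codes:
  A: 0 (length 1)
  B: 10 (length 2)
  C: 11 (length 2)
Average length = Σ p(s) × length(s) = 1.5000 bits


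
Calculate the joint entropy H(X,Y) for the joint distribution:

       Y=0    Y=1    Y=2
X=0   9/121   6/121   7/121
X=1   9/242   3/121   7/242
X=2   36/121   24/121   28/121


H(X,Y) = -Σ p(x,y) log₂ p(x,y)
  p(0,0)=9/121: -0.0744 × log₂(0.0744) = 0.2788
  p(0,1)=6/121: -0.0496 × log₂(0.0496) = 0.2149
  p(0,2)=7/121: -0.0579 × log₂(0.0579) = 0.2379
  p(1,0)=9/242: -0.0372 × log₂(0.0372) = 0.1766
  p(1,1)=3/121: -0.0248 × log₂(0.0248) = 0.1322
  p(1,2)=7/242: -0.0289 × log₂(0.0289) = 0.1479
  p(2,0)=36/121: -0.2975 × log₂(0.2975) = 0.5203
  p(2,1)=24/121: -0.1983 × log₂(0.1983) = 0.4629
  p(2,2)=28/121: -0.2314 × log₂(0.2314) = 0.4886
H(X,Y) = 2.6602 bits


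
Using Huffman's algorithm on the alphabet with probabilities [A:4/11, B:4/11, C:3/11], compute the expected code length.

Huffman tree construction:
Combine smallest probabilities repeatedly
Resulting codes:
  A: 11 (length 2)
  B: 0 (length 1)
  C: 10 (length 2)
Average length = Σ p(s) × length(s) = 1.6364 bits


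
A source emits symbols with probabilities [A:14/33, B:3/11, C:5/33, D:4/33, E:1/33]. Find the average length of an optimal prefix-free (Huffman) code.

Huffman tree construction:
Combine smallest probabilities repeatedly
Resulting codes:
  A: 0 (length 1)
  B: 10 (length 2)
  C: 110 (length 3)
  D: 1111 (length 4)
  E: 1110 (length 4)
Average length = Σ p(s) × length(s) = 2.0303 bits


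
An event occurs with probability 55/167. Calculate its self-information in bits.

Information content I(x) = -log₂(p(x))
I = -log₂(55/167) = -log₂(0.3293)
I = 1.6023 bits


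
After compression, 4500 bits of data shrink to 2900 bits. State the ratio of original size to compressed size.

Compression ratio = Original / Compressed
= 4500 / 2900 = 1.55:1


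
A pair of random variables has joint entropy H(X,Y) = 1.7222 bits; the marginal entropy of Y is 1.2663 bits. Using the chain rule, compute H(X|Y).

Chain rule: H(X,Y) = H(X|Y) + H(Y)
H(X|Y) = H(X,Y) - H(Y) = 1.7222 - 1.2663 = 0.4559 bits


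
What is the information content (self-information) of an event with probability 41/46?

Information content I(x) = -log₂(p(x))
I = -log₂(41/46) = -log₂(0.8913)
I = 0.1660 bits


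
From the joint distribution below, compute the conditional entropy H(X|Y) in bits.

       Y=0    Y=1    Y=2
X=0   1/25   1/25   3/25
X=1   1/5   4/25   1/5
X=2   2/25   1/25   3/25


H(X|Y) = Σ_y p(y) H(X|Y=y)
  p(Y=0) = 8/25, H(X|Y=0) = 1.2988
  p(Y=1) = 6/25, H(X|Y=1) = 1.2516
  p(Y=2) = 11/25, H(X|Y=2) = 1.5395
H(X|Y) = 0.3200×1.2988 + 0.2400×1.2516 + 0.4400×1.5395 = 1.3934 bits


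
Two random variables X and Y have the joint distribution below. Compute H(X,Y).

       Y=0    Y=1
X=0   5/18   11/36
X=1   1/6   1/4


H(X,Y) = -Σ p(x,y) log₂ p(x,y)
  p(0,0)=5/18: -0.2778 × log₂(0.2778) = 0.5133
  p(0,1)=11/36: -0.3056 × log₂(0.3056) = 0.5227
  p(1,0)=1/6: -0.1667 × log₂(0.1667) = 0.4308
  p(1,1)=1/4: -0.2500 × log₂(0.2500) = 0.5000
H(X,Y) = 1.9668 bits


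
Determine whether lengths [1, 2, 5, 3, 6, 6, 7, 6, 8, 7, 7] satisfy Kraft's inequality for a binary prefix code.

Kraft inequality: Σ 2^(-l_i) ≤ 1 for prefix-free code
Calculating: 2^(-1) + 2^(-2) + 2^(-5) + 2^(-3) + 2^(-6) + 2^(-6) + 2^(-7) + 2^(-6) + 2^(-8) + 2^(-7) + 2^(-7)
= 0.5 + 0.25 + 0.03125 + 0.125 + 0.015625 + 0.015625 + 0.0078125 + 0.015625 + 0.00390625 + 0.0078125 + 0.0078125
= 0.9805
Since 0.9805 ≤ 1, prefix-free code exists


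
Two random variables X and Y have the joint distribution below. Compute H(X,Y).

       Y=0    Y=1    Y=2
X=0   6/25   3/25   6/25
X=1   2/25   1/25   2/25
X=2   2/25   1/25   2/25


H(X,Y) = -Σ p(x,y) log₂ p(x,y)
  p(0,0)=6/25: -0.2400 × log₂(0.2400) = 0.4941
  p(0,1)=3/25: -0.1200 × log₂(0.1200) = 0.3671
  p(0,2)=6/25: -0.2400 × log₂(0.2400) = 0.4941
  p(1,0)=2/25: -0.0800 × log₂(0.0800) = 0.2915
  p(1,1)=1/25: -0.0400 × log₂(0.0400) = 0.1858
  p(1,2)=2/25: -0.0800 × log₂(0.0800) = 0.2915
  p(2,0)=2/25: -0.0800 × log₂(0.0800) = 0.2915
  p(2,1)=1/25: -0.0400 × log₂(0.0400) = 0.1858
  p(2,2)=2/25: -0.0800 × log₂(0.0800) = 0.2915
H(X,Y) = 2.8929 bits


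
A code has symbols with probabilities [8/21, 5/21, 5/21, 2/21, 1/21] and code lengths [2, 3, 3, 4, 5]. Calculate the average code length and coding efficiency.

Average length L = Σ p_i × l_i = 2.8095 bits
Entropy H = 2.0485 bits
Efficiency η = H/L × 100% = 72.91%


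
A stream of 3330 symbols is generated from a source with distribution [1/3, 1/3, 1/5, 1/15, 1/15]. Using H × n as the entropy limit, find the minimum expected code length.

Entropy H = 2.0419 bits/symbol
Minimum bits = H × n = 2.0419 × 3330
= 6799.68 bits


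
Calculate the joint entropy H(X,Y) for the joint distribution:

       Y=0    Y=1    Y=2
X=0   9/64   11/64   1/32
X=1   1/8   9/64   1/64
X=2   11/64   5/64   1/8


H(X,Y) = -Σ p(x,y) log₂ p(x,y)
  p(0,0)=9/64: -0.1406 × log₂(0.1406) = 0.3980
  p(0,1)=11/64: -0.1719 × log₂(0.1719) = 0.4367
  p(0,2)=1/32: -0.0312 × log₂(0.0312) = 0.1562
  p(1,0)=1/8: -0.1250 × log₂(0.1250) = 0.3750
  p(1,1)=9/64: -0.1406 × log₂(0.1406) = 0.3980
  p(1,2)=1/64: -0.0156 × log₂(0.0156) = 0.0938
  p(2,0)=11/64: -0.1719 × log₂(0.1719) = 0.4367
  p(2,1)=5/64: -0.0781 × log₂(0.0781) = 0.2873
  p(2,2)=1/8: -0.1250 × log₂(0.1250) = 0.3750
H(X,Y) = 2.9566 bits


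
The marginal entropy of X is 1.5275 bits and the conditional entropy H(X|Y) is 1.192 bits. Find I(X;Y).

I(X;Y) = H(X) - H(X|Y)
I(X;Y) = 1.5275 - 1.192 = 0.3355 bits


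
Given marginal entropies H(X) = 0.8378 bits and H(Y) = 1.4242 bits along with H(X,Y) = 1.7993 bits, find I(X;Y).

I(X;Y) = H(X) + H(Y) - H(X,Y)
I(X;Y) = 0.8378 + 1.4242 - 1.7993 = 0.4627 bits


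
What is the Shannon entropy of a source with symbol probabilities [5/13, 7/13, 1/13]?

H(X) = -Σ p(x) log₂ p(x)
  -5/13 × log₂(5/13) = 0.5302
  -7/13 × log₂(7/13) = 0.4809
  -1/13 × log₂(1/13) = 0.2846
H(X) = 1.2957 bits


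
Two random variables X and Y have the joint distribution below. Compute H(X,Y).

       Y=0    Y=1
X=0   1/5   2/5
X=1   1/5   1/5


H(X,Y) = -Σ p(x,y) log₂ p(x,y)
  p(0,0)=1/5: -0.2000 × log₂(0.2000) = 0.4644
  p(0,1)=2/5: -0.4000 × log₂(0.4000) = 0.5288
  p(1,0)=1/5: -0.2000 × log₂(0.2000) = 0.4644
  p(1,1)=1/5: -0.2000 × log₂(0.2000) = 0.4644
H(X,Y) = 1.9219 bits


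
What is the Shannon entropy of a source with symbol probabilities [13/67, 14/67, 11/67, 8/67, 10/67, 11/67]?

H(X) = -Σ p(x) log₂ p(x)
  -13/67 × log₂(13/67) = 0.4590
  -14/67 × log₂(14/67) = 0.4720
  -11/67 × log₂(11/67) = 0.4280
  -8/67 × log₂(8/67) = 0.3661
  -10/67 × log₂(10/67) = 0.4096
  -11/67 × log₂(11/67) = 0.4280
H(X) = 2.5626 bits


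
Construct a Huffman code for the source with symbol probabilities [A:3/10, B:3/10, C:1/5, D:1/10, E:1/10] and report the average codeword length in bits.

Huffman tree construction:
Combine smallest probabilities repeatedly
Resulting codes:
  A: 10 (length 2)
  B: 11 (length 2)
  C: 00 (length 2)
  D: 010 (length 3)
  E: 011 (length 3)
Average length = Σ p(s) × length(s) = 2.2000 bits


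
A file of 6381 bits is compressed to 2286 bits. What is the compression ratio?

Compression ratio = Original / Compressed
= 6381 / 2286 = 2.79:1


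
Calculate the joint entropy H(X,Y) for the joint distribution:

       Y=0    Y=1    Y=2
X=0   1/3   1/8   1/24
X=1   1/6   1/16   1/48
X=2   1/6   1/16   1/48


H(X,Y) = -Σ p(x,y) log₂ p(x,y)
  p(0,0)=1/3: -0.3333 × log₂(0.3333) = 0.5283
  p(0,1)=1/8: -0.1250 × log₂(0.1250) = 0.3750
  p(0,2)=1/24: -0.0417 × log₂(0.0417) = 0.1910
  p(1,0)=1/6: -0.1667 × log₂(0.1667) = 0.4308
  p(1,1)=1/16: -0.0625 × log₂(0.0625) = 0.2500
  p(1,2)=1/48: -0.0208 × log₂(0.0208) = 0.1164
  p(2,0)=1/6: -0.1667 × log₂(0.1667) = 0.4308
  p(2,1)=1/16: -0.0625 × log₂(0.0625) = 0.2500
  p(2,2)=1/48: -0.0208 × log₂(0.0208) = 0.1164
H(X,Y) = 2.6887 bits


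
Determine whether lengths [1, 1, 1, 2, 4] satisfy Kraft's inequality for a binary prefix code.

Kraft inequality: Σ 2^(-l_i) ≤ 1 for prefix-free code
Calculating: 2^(-1) + 2^(-1) + 2^(-1) + 2^(-2) + 2^(-4)
= 0.5 + 0.5 + 0.5 + 0.25 + 0.0625
= 1.8125
Since 1.8125 > 1, prefix-free code does not exist


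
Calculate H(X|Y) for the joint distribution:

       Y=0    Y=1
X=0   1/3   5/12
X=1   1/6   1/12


H(X|Y) = Σ_y p(y) H(X|Y=y)
  p(Y=0) = 1/2, H(X|Y=0) = 0.9183
  p(Y=1) = 1/2, H(X|Y=1) = 0.6500
H(X|Y) = 0.5000×0.9183 + 0.5000×0.6500 = 0.7842 bits


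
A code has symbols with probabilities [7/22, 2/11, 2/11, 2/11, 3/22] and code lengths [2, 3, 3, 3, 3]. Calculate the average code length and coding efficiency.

Average length L = Σ p_i × l_i = 2.6818 bits
Entropy H = 2.2591 bits
Efficiency η = H/L × 100% = 84.24%


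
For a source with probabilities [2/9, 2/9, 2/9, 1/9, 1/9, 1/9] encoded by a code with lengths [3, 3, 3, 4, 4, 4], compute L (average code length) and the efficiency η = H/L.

Average length L = Σ p_i × l_i = 3.3333 bits
Entropy H = 2.5033 bits
Efficiency η = H/L × 100% = 75.10%


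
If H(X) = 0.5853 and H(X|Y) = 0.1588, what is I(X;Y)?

I(X;Y) = H(X) - H(X|Y)
I(X;Y) = 0.5853 - 0.1588 = 0.4265 bits


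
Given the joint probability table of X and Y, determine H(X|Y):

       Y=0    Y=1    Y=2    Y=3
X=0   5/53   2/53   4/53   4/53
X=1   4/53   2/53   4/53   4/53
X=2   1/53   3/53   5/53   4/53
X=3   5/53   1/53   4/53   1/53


H(X|Y) = Σ_y p(y) H(X|Y=y)
  p(Y=0) = 15/53, H(X|Y=0) = 1.8256
  p(Y=1) = 8/53, H(X|Y=1) = 1.9056
  p(Y=2) = 17/53, H(X|Y=2) = 1.9928
  p(Y=3) = 13/53, H(X|Y=3) = 1.8543
H(X|Y) = 0.2830×1.8256 + 0.1509×1.9056 + 0.3208×1.9928 + 0.2453×1.8543 = 1.8983 bits


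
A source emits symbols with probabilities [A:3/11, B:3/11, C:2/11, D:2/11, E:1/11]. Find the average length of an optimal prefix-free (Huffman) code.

Huffman tree construction:
Combine smallest probabilities repeatedly
Resulting codes:
  A: 01 (length 2)
  B: 10 (length 2)
  C: 111 (length 3)
  D: 00 (length 2)
  E: 110 (length 3)
Average length = Σ p(s) × length(s) = 2.2727 bits


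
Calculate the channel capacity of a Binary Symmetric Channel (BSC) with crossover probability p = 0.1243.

For BSC with error probability p:
C = 1 - H(p) where H(p) is binary entropy
H(0.1243) = -0.1243 × log₂(0.1243) - 0.8757 × log₂(0.8757)
H(p) = 0.5416
C = 1 - 0.5416 = 0.4584 bits/use


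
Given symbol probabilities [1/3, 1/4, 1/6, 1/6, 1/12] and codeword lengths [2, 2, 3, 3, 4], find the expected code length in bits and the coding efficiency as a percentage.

Average length L = Σ p_i × l_i = 2.5000 bits
Entropy H = 2.1887 bits
Efficiency η = H/L × 100% = 87.55%


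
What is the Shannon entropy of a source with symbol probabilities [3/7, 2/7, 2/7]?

H(X) = -Σ p(x) log₂ p(x)
  -3/7 × log₂(3/7) = 0.5239
  -2/7 × log₂(2/7) = 0.5164
  -2/7 × log₂(2/7) = 0.5164
H(X) = 1.5567 bits


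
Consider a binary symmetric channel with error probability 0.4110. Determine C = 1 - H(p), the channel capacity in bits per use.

For BSC with error probability p:
C = 1 - H(p) where H(p) is binary entropy
H(0.4110) = -0.4110 × log₂(0.4110) - 0.5890 × log₂(0.5890)
H(p) = 0.9770
C = 1 - 0.9770 = 0.0230 bits/use


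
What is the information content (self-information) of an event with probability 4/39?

Information content I(x) = -log₂(p(x))
I = -log₂(4/39) = -log₂(0.1026)
I = 3.2854 bits


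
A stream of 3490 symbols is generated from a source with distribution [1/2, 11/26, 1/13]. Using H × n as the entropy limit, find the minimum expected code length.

Entropy H = 1.3097 bits/symbol
Minimum bits = H × n = 1.3097 × 3490
= 4570.82 bits


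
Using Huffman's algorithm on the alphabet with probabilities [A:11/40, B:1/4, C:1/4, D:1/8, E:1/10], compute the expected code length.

Huffman tree construction:
Combine smallest probabilities repeatedly
Resulting codes:
  A: 11 (length 2)
  B: 01 (length 2)
  C: 10 (length 2)
  D: 001 (length 3)
  E: 000 (length 3)
Average length = Σ p(s) × length(s) = 2.2250 bits


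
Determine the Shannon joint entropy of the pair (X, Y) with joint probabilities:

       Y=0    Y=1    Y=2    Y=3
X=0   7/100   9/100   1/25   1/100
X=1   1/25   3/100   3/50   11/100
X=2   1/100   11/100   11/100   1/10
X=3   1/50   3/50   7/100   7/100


H(X,Y) = -Σ p(x,y) log₂ p(x,y)
  p(0,0)=7/100: -0.0700 × log₂(0.0700) = 0.2686
  p(0,1)=9/100: -0.0900 × log₂(0.0900) = 0.3127
  p(0,2)=1/25: -0.0400 × log₂(0.0400) = 0.1858
  p(0,3)=1/100: -0.0100 × log₂(0.0100) = 0.0664
  p(1,0)=1/25: -0.0400 × log₂(0.0400) = 0.1858
  p(1,1)=3/100: -0.0300 × log₂(0.0300) = 0.1518
  p(1,2)=3/50: -0.0600 × log₂(0.0600) = 0.2435
  p(1,3)=11/100: -0.1100 × log₂(0.1100) = 0.3503
  p(2,0)=1/100: -0.0100 × log₂(0.0100) = 0.0664
  p(2,1)=11/100: -0.1100 × log₂(0.1100) = 0.3503
  p(2,2)=11/100: -0.1100 × log₂(0.1100) = 0.3503
  p(2,3)=1/10: -0.1000 × log₂(0.1000) = 0.3322
  p(3,0)=1/50: -0.0200 × log₂(0.0200) = 0.1129
  p(3,1)=3/50: -0.0600 × log₂(0.0600) = 0.2435
  p(3,2)=7/100: -0.0700 × log₂(0.0700) = 0.2686
  p(3,3)=7/100: -0.0700 × log₂(0.0700) = 0.2686
H(X,Y) = 3.7575 bits


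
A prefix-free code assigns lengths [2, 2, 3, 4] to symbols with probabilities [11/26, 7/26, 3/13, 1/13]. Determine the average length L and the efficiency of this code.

Average length L = Σ p_i × l_i = 2.3846 bits
Entropy H = 1.8076 bits
Efficiency η = H/L × 100% = 75.80%


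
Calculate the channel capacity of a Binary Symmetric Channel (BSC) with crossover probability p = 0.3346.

For BSC with error probability p:
C = 1 - H(p) where H(p) is binary entropy
H(0.3346) = -0.3346 × log₂(0.3346) - 0.6654 × log₂(0.6654)
H(p) = 0.9196
C = 1 - 0.9196 = 0.0804 bits/use


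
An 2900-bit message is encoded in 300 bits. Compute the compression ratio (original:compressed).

Compression ratio = Original / Compressed
= 2900 / 300 = 9.67:1


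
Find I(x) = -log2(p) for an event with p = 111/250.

Information content I(x) = -log₂(p(x))
I = -log₂(111/250) = -log₂(0.4440)
I = 1.1714 bits


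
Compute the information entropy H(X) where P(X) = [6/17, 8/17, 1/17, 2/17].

H(X) = -Σ p(x) log₂ p(x)
  -6/17 × log₂(6/17) = 0.5303
  -8/17 × log₂(8/17) = 0.5117
  -1/17 × log₂(1/17) = 0.2404
  -2/17 × log₂(2/17) = 0.3632
H(X) = 1.6457 bits


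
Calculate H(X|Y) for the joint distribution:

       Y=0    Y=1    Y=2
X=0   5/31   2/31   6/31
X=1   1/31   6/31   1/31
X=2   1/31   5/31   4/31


H(X|Y) = Σ_y p(y) H(X|Y=y)
  p(Y=0) = 7/31, H(X|Y=0) = 1.1488
  p(Y=1) = 13/31, H(X|Y=1) = 1.4605
  p(Y=2) = 11/31, H(X|Y=2) = 1.3222
H(X|Y) = 0.2258×1.1488 + 0.4194×1.4605 + 0.3548×1.3222 = 1.3410 bits


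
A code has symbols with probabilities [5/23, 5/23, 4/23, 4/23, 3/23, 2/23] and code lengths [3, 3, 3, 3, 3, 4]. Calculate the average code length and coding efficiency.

Average length L = Σ p_i × l_i = 3.0870 bits
Entropy H = 2.5247 bits
Efficiency η = H/L × 100% = 81.79%


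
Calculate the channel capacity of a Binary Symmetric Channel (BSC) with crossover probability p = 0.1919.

For BSC with error probability p:
C = 1 - H(p) where H(p) is binary entropy
H(0.1919) = -0.1919 × log₂(0.1919) - 0.8081 × log₂(0.8081)
H(p) = 0.7054
C = 1 - 0.7054 = 0.2946 bits/use


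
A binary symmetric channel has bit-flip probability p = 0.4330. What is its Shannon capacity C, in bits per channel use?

For BSC with error probability p:
C = 1 - H(p) where H(p) is binary entropy
H(0.4330) = -0.4330 × log₂(0.4330) - 0.5670 × log₂(0.5670)
H(p) = 0.9870
C = 1 - 0.9870 = 0.0130 bits/use


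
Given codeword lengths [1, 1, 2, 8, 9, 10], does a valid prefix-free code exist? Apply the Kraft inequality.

Kraft inequality: Σ 2^(-l_i) ≤ 1 for prefix-free code
Calculating: 2^(-1) + 2^(-1) + 2^(-2) + 2^(-8) + 2^(-9) + 2^(-10)
= 0.5 + 0.5 + 0.25 + 0.00390625 + 0.001953125 + 0.0009765625
= 1.2568
Since 1.2568 > 1, prefix-free code does not exist


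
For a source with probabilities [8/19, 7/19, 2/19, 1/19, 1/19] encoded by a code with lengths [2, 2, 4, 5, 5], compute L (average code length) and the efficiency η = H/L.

Average length L = Σ p_i × l_i = 2.5263 bits
Entropy H = 1.8452 bits
Efficiency η = H/L × 100% = 73.04%


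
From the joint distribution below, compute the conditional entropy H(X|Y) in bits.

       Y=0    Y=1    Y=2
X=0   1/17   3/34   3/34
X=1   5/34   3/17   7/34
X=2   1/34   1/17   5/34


H(X|Y) = Σ_y p(y) H(X|Y=y)
  p(Y=0) = 4/17, H(X|Y=0) = 1.2988
  p(Y=1) = 11/34, H(X|Y=1) = 1.4354
  p(Y=2) = 15/34, H(X|Y=2) = 1.5058
H(X|Y) = 0.2353×1.2988 + 0.3235×1.4354 + 0.4412×1.5058 = 1.4343 bits


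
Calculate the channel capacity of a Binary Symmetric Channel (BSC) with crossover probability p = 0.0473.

For BSC with error probability p:
C = 1 - H(p) where H(p) is binary entropy
H(0.0473) = -0.0473 × log₂(0.0473) - 0.9527 × log₂(0.9527)
H(p) = 0.2748
C = 1 - 0.2748 = 0.7252 bits/use


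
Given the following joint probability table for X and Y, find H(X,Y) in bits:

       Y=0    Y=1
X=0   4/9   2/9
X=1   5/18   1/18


H(X,Y) = -Σ p(x,y) log₂ p(x,y)
  p(0,0)=4/9: -0.4444 × log₂(0.4444) = 0.5200
  p(0,1)=2/9: -0.2222 × log₂(0.2222) = 0.4822
  p(1,0)=5/18: -0.2778 × log₂(0.2778) = 0.5133
  p(1,1)=1/18: -0.0556 × log₂(0.0556) = 0.2317
H(X,Y) = 1.7472 bits


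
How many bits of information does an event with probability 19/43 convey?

Information content I(x) = -log₂(p(x))
I = -log₂(19/43) = -log₂(0.4419)
I = 1.1783 bits


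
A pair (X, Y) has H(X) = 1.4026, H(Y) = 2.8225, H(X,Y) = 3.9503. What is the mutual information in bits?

I(X;Y) = H(X) + H(Y) - H(X,Y)
I(X;Y) = 1.4026 + 2.8225 - 3.9503 = 0.2748 bits


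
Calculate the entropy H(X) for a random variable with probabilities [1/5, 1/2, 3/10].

H(X) = -Σ p(x) log₂ p(x)
  -1/5 × log₂(1/5) = 0.4644
  -1/2 × log₂(1/2) = 0.5000
  -3/10 × log₂(3/10) = 0.5211
H(X) = 1.4855 bits


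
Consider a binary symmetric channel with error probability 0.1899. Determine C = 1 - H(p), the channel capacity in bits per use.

For BSC with error probability p:
C = 1 - H(p) where H(p) is binary entropy
H(0.1899) = -0.1899 × log₂(0.1899) - 0.8101 × log₂(0.8101)
H(p) = 0.7013
C = 1 - 0.7013 = 0.2987 bits/use


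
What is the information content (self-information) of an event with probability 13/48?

Information content I(x) = -log₂(p(x))
I = -log₂(13/48) = -log₂(0.2708)
I = 1.8845 bits


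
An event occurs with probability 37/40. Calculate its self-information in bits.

Information content I(x) = -log₂(p(x))
I = -log₂(37/40) = -log₂(0.9250)
I = 0.1125 bits


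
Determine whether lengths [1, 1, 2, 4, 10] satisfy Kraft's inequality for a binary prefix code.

Kraft inequality: Σ 2^(-l_i) ≤ 1 for prefix-free code
Calculating: 2^(-1) + 2^(-1) + 2^(-2) + 2^(-4) + 2^(-10)
= 0.5 + 0.5 + 0.25 + 0.0625 + 0.0009765625
= 1.3135
Since 1.3135 > 1, prefix-free code does not exist


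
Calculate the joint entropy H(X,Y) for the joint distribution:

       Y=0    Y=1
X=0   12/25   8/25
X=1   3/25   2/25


H(X,Y) = -Σ p(x,y) log₂ p(x,y)
  p(0,0)=12/25: -0.4800 × log₂(0.4800) = 0.5083
  p(0,1)=8/25: -0.3200 × log₂(0.3200) = 0.5260
  p(1,0)=3/25: -0.1200 × log₂(0.1200) = 0.3671
  p(1,1)=2/25: -0.0800 × log₂(0.0800) = 0.2915
H(X,Y) = 1.6929 bits


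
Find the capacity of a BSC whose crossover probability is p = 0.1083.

For BSC with error probability p:
C = 1 - H(p) where H(p) is binary entropy
H(0.1083) = -0.1083 × log₂(0.1083) - 0.8917 × log₂(0.8917)
H(p) = 0.4948
C = 1 - 0.4948 = 0.5052 bits/use


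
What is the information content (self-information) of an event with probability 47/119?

Information content I(x) = -log₂(p(x))
I = -log₂(47/119) = -log₂(0.3950)
I = 1.3402 bits
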